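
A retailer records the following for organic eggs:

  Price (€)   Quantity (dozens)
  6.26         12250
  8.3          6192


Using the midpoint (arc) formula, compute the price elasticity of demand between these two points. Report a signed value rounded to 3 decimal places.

-2.345

%ΔQ = (6192 − 12250) / [(12250 + 6192)/2] = -6058/9221 = -0.656978…
%ΔP = (8.3 − 6.26) / [(6.26 + 8.3)/2] = 2.04/7.28 = 0.280219…
Arc Ed = %ΔQ / %ΔP = (-6058/9221) / (2.04/7.28) = -2.34451…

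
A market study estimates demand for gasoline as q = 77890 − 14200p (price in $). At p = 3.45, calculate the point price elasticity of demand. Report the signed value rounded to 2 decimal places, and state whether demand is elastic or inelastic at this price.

-1.70; elastic

dq/dp = −14200. At p = 3.45, q = 77890 − 14200(3.45) = 28900.
Ed = (dq/dp)·(p/q) = −14200 × (3.45/28900) = -1.6951…
|Ed| = 1.70 > 1, so demand is elastic.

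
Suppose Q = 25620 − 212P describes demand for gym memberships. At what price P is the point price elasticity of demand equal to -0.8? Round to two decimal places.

Ed = −212P/(25620 − 212P). Set this equal to -0.8:
212P = 0.8·(25620 − 212P) ⇒ 212P(1 + 0.8) = 0.8·25620
P = 0.8·25620 / (212·1.8) = 53.7106…

53.71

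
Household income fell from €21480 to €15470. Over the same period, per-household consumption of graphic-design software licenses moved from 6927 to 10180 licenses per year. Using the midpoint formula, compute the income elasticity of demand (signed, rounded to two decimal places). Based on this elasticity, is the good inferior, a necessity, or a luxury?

%ΔQ = (10180 − 6927)/[( 6927 + 10180)/2] = 3253/8553.5 = 0.380312…
%ΔIncome = (15470 − 21480)/[( 21480 + 15470)/2] = -6010/18475 = -0.325304…
E_income = (3253/8553.5) / (-6010/18475) = -1.1690…
E_income < 0 ⇒ inferior good.

-1.17; inferior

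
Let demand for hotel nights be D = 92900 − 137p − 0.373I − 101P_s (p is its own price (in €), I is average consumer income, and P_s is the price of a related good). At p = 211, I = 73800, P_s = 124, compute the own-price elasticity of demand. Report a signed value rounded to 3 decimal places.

-1.207

At the given values, D = 92900 − 137(211) − 0.373(73800) − 101(124) = 23941.6.
∂D/∂p = −137.
E = (-137) × (211/23941.6) = -1.20739…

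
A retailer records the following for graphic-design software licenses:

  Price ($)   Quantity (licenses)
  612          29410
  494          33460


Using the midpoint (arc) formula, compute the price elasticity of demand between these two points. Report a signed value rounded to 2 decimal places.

%ΔQ = (33460 − 29410) / [(29410 + 33460)/2] = 4050/31435 = 0.128837…
%ΔP = (494 − 612) / [(612 + 494)/2] = -118/553 = -0.213381…
Arc Ed = %ΔQ / %ΔP = (4050/31435) / (-118/553) = -0.6037…

-0.60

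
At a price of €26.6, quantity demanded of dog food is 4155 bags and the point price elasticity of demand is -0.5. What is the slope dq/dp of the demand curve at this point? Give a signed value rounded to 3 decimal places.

-78.102

Ed = (dq/dp)·(p/q) ⇒ dq/dp = Ed·q/p = (-0.5)·4155/26.6 = -78.10150…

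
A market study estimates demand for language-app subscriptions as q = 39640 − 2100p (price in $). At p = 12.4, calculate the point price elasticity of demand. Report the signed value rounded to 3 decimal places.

-1.915

dq/dp = −2100. At p = 12.4, q = 39640 − 2100(12.4) = 13600.
Ed = (dq/dp)·(p/q) = −2100 × (12.4/13600) = -1.91470…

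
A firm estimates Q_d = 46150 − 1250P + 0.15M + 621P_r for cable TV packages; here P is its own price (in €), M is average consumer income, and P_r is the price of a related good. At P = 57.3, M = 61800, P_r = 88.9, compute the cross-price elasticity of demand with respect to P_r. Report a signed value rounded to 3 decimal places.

1.415

At the given values, Q_d = 46150 − 1250(57.3) + 0.15(61800) + 621(88.9) = 39001.9.
∂Q_d/∂P_r = 621.
E = (621) × (88.9/39001.9) = 1.41549…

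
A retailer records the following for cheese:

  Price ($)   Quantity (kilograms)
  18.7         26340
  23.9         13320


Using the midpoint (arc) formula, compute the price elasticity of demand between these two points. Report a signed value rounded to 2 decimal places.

%ΔQ = (13320 − 26340) / [(26340 + 13320)/2] = -13020/19830 = -0.656580…
%ΔP = (23.9 − 18.7) / [(18.7 + 23.9)/2] = 5.2/21.3 = 0.244131…
Arc Ed = %ΔQ / %ΔP = (-13020/19830) / (5.2/21.3) = -2.6894…

-2.69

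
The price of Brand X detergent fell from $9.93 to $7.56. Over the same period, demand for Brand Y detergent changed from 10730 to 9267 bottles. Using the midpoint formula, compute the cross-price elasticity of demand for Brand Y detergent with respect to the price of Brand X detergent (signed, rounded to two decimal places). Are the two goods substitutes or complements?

0.54; substitutes

%ΔQ_{Brand Y detergent} = (9267 − 10730)/avg = -1463/9998.5 = -0.146321…
%ΔP_{Brand X detergent} = (7.56 − 9.93)/avg = -2.37/8.745 = -0.271012…
E_cross = (-1463/9998.5) / (-2.37/8.745) = 0.5399…
E_cross > 0 ⇒ the goods are substitutes.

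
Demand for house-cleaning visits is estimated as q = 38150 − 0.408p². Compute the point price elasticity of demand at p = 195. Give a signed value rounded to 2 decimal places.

dq/dp = −2·0.408·p = -159.12. At p = 195, q = 22635.8.
Ed = (dq/dp)·(p/q) = (-159.12) × (195/22635.8) = -1.3707…

-1.37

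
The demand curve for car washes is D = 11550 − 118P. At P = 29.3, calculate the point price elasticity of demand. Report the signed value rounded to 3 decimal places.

-0.427

dD/dP = −118. At P = 29.3, D = 11550 − 118(29.3) = 8092.6.
Ed = (dD/dP)·(P/D) = −118 × (29.3/8092.6) = -0.42722…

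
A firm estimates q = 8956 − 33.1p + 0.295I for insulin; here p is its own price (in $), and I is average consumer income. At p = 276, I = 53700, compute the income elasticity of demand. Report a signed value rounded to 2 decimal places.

At the given values, q = 8956 − 33.1(276) + 0.295(53700) = 15661.9.
∂q/∂I = 0.295.
E = (0.295) × (53700/15661.9) = 1.0114…

1.01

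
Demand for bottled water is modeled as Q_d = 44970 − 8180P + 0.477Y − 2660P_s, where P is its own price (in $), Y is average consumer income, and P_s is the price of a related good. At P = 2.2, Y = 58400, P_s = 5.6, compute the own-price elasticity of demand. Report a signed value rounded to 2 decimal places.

-0.45

At the given values, Q_d = 44970 − 8180(2.2) + 0.477(58400) − 2660(5.6) = 39934.8.
∂Q_d/∂P = −8180.
E = (-8180) × (2.2/39934.8) = -0.4506…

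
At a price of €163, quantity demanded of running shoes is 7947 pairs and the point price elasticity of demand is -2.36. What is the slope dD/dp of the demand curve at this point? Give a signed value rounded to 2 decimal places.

-115.06

Ed = (dD/dp)·(p/D) ⇒ dD/dp = Ed·D/p = (-2.36)·7947/163 = -115.0608…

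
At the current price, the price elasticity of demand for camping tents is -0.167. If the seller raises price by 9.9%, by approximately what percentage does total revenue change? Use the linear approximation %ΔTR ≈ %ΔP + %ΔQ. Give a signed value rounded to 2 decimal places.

%ΔQ ≈ Ed × %ΔP = (-0.167) × (+9.9%) = -1.6533%
%ΔTR ≈ %ΔP + %ΔQ = (+9.9%) + (-1.6533%) = +8.2467%

+8.25%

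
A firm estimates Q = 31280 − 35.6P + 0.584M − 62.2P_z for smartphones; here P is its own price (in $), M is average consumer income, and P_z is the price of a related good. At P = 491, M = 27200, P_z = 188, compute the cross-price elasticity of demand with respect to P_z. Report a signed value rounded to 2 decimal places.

-0.65

At the given values, Q = 31280 − 35.6(491) + 0.584(27200) − 62.2(188) = 17991.6.
∂Q/∂P_z = -62.2.
E = (-62.2) × (188/17991.6) = -0.6499…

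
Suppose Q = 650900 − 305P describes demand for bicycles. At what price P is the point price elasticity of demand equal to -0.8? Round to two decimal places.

Ed = −305P/(650900 − 305P). Set this equal to -0.8:
305P = 0.8·(650900 − 305P) ⇒ 305P(1 + 0.8) = 0.8·650900
P = 0.8·650900 / (305·1.8) = 948.4881…

948.49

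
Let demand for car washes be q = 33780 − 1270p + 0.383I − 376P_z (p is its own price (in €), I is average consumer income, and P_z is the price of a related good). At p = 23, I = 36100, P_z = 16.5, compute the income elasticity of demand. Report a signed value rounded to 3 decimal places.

1.134

At the given values, q = 33780 − 1270(23) + 0.383(36100) − 376(16.5) = 12192.3.
∂q/∂I = 0.383.
E = (0.383) × (36100/12192.3) = 1.13401…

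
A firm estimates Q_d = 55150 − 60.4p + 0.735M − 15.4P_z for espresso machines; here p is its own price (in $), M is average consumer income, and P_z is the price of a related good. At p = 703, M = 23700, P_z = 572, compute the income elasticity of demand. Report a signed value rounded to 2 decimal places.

0.82

At the given values, Q_d = 55150 − 60.4(703) + 0.735(23700) − 15.4(572) = 21299.5.
∂Q_d/∂M = 0.735.
E = (0.735) × (23700/21299.5) = 0.8178…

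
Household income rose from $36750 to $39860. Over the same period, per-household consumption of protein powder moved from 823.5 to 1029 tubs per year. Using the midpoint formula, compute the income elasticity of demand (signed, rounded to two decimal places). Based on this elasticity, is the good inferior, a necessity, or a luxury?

2.73; luxury

%ΔQ = (1029 − 823.5)/[( 823.5 + 1029)/2] = 205.5/926.25 = 0.221862…
%ΔIncome = (39860 − 36750)/[( 36750 + 39860)/2] = 3110/38305 = 0.081190…
E_income = (205.5/926.25) / (3110/38305) = 2.7326…
E_income > 1 ⇒ normal good, luxury.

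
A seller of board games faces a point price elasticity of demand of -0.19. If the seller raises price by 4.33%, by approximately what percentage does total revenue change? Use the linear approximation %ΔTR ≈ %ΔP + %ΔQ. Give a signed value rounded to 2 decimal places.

+3.51%

%ΔQ ≈ Ed × %ΔP = (-0.19) × (+4.33%) = -0.8227%
%ΔTR ≈ %ΔP + %ΔQ = (+4.33%) + (-0.8227%) = +3.5073%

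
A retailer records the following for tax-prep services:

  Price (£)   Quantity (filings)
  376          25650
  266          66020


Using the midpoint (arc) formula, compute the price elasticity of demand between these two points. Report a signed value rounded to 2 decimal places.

%ΔQ = (66020 − 25650) / [(25650 + 66020)/2] = 40370/45835 = 0.880767…
%ΔP = (266 − 376) / [(376 + 266)/2] = -110/321 = -0.342679…
Arc Ed = %ΔQ / %ΔP = (40370/45835) / (-110/321) = -2.5702…

-2.57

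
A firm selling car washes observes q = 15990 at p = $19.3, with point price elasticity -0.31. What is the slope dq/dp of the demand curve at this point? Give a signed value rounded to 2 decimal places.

Ed = (dq/dp)·(p/q) ⇒ dq/dp = Ed·q/p = (-0.31)·15990/19.3 = -256.8341…

-256.83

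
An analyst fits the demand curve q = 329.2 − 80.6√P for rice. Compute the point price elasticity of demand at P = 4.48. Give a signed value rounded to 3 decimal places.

-0.538

dq/dP = −80.6/(2√P) = -19.04. At P = 4.48, q = 158.602.
Ed = (dq/dP)·(P/q) = (-19.04) × (4.48/158.602) = -0.53781…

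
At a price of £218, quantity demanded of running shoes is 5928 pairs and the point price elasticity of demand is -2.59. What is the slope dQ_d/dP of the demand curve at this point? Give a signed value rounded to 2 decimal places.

Ed = (dQ_d/dP)·(P/Q_d) ⇒ dQ_d/dP = Ed·Q_d/P = (-2.59)·5928/218 = -70.4289…

-70.43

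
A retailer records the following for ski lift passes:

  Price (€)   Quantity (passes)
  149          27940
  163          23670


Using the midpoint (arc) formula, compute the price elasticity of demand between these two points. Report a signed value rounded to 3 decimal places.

-1.844

%ΔQ = (23670 − 27940) / [(27940 + 23670)/2] = -4270/25805 = -0.165471…
%ΔP = (163 − 149) / [(149 + 163)/2] = 14/156 = 0.089743…
Arc Ed = %ΔQ / %ΔP = (-4270/25805) / (14/156) = -1.84382…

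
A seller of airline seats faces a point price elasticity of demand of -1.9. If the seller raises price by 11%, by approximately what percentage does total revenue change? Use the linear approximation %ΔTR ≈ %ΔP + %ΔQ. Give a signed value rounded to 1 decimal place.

-9.9%

%ΔQ ≈ Ed × %ΔP = (-1.9) × (+11%) = -20.9000%
%ΔTR ≈ %ΔP + %ΔQ = (+11%) + (-20.9000%) = -9.9000%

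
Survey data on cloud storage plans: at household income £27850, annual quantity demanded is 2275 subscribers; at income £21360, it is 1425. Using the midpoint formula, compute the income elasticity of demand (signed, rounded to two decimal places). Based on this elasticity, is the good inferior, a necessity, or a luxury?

1.74; luxury

%ΔQ = (1425 − 2275)/[( 2275 + 1425)/2] = -850/1850 = -0.459459…
%ΔIncome = (21360 − 27850)/[( 27850 + 21360)/2] = -6490/24605 = -0.263767…
E_income = (-850/1850) / (-6490/24605) = 1.7419…
E_income > 1 ⇒ normal good, luxury.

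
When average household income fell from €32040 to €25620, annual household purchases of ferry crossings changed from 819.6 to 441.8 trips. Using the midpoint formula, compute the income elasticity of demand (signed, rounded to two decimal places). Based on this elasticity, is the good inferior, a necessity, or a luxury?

2.69; luxury

%ΔQ = (441.8 − 819.6)/[( 819.6 + 441.8)/2] = -377.8/630.7 = -0.599016…
%ΔIncome = (25620 − 32040)/[( 32040 + 25620)/2] = -6420/28830 = -0.222684…
E_income = (-377.8/630.7) / (-6420/28830) = 2.6899…
E_income > 1 ⇒ normal good, luxury.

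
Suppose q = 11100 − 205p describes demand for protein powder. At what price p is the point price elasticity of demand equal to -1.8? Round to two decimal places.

Ed = −205p/(11100 − 205p). Set this equal to -1.8:
205p = 1.8·(11100 − 205p) ⇒ 205p(1 + 1.8) = 1.8·11100
p = 1.8·11100 / (205·2.8) = 34.8083…

34.81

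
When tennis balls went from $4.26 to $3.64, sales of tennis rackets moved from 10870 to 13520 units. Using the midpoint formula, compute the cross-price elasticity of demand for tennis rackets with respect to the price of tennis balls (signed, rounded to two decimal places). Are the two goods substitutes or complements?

%ΔQ_{tennis rackets} = (13520 − 10870)/avg = 2650/12195 = 0.217302…
%ΔP_{tennis balls} = (3.64 − 4.26)/avg = -0.62/3.95 = -0.156962…
E_cross = (2650/12195) / (-0.62/3.95) = -1.3844…
E_cross < 0 ⇒ the goods are complements.

-1.38; complements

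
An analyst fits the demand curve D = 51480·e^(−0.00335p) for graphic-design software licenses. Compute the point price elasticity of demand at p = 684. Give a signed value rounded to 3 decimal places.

dD/dp = −0.00335·D = -17.4398. At p = 684, D = 5205.9.
Ed = (dD/dp)·(p/D) = (-17.4398) × (684/5205.9) = -2.2914

-2.291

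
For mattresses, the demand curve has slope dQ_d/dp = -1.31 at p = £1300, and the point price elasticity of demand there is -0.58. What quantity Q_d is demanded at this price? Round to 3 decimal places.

2936.207

Ed = (dQ_d/dp)·(p/Q_d) ⇒ Q_d = (dQ_d/dp)·p/Ed = (-1.31)·1300/(-0.58) = 2936.20689…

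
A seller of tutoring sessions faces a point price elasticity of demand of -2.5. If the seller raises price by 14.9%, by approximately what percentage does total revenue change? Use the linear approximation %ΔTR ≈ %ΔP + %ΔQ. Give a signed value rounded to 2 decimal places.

-22.35%

%ΔQ ≈ Ed × %ΔP = (-2.5) × (+14.9%) = -37.2500%
%ΔTR ≈ %ΔP + %ΔQ = (+14.9%) + (-37.2500%) = -22.3500%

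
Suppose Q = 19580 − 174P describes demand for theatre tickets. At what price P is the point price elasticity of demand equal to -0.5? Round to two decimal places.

Ed = −174P/(19580 − 174P). Set this equal to -0.5:
174P = 0.5·(19580 − 174P) ⇒ 174P(1 + 0.5) = 0.5·19580
P = 0.5·19580 / (174·1.5) = 37.5095…

37.51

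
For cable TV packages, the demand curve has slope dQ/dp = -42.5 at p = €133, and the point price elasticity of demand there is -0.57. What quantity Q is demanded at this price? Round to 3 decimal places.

9916.667

Ed = (dQ/dp)·(p/Q) ⇒ Q = (dQ/dp)·p/Ed = (-42.5)·133/(-0.57) = 9916.66666…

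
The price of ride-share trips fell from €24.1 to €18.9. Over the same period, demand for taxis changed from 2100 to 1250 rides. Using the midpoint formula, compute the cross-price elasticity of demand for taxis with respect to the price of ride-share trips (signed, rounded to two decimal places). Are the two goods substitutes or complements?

%ΔQ_{taxis} = (1250 − 2100)/avg = -850/1675 = -0.507462…
%ΔP_{ride-share trips} = (18.9 − 24.1)/avg = -5.2/21.5 = -0.241860…
E_cross = (-850/1675) / (-5.2/21.5) = 2.0981…
E_cross > 0 ⇒ the goods are substitutes.

2.10; substitutes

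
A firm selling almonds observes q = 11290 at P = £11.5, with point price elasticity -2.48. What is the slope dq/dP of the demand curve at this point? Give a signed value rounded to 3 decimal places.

-2434.713

Ed = (dq/dP)·(P/q) ⇒ dq/dP = Ed·q/P = (-2.48)·11290/11.5 = -2434.71304…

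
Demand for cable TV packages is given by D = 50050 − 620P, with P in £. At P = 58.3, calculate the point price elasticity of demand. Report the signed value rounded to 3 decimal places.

-2.600

dD/dP = −620. At P = 58.3, D = 50050 − 620(58.3) = 13904.
Ed = (dD/dP)·(P/D) = −620 × (58.3/13904) = -2.59968…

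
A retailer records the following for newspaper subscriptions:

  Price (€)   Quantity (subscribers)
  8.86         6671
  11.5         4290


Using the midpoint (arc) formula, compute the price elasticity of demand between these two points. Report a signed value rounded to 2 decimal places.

%ΔQ = (4290 − 6671) / [(6671 + 4290)/2] = -2381/5480.5 = -0.434449…
%ΔP = (11.5 − 8.86) / [(8.86 + 11.5)/2] = 2.64/10.18 = 0.259332…
Arc Ed = %ΔQ / %ΔP = (-2381/5480.5) / (2.64/10.18) = -1.6752…

-1.68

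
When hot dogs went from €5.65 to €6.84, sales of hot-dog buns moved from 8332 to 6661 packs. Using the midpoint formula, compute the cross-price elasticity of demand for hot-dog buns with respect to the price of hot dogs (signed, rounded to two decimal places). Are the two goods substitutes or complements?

-1.17; complements

%ΔQ_{hot-dog buns} = (6661 − 8332)/avg = -1671/7496.5 = -0.222904…
%ΔP_{hot dogs} = (6.84 − 5.65)/avg = 1.19/6.245 = 0.190552…
E_cross = (-1671/7496.5) / (1.19/6.245) = -1.1697…
E_cross < 0 ⇒ the goods are complements.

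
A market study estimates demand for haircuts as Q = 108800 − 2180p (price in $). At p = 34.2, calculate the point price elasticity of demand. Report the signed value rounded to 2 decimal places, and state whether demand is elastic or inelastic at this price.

dQ/dp = −2180. At p = 34.2, Q = 108800 − 2180(34.2) = 34244.
Ed = (dQ/dp)·(p/Q) = −2180 × (34.2/34244) = -2.1771…
|Ed| = 2.18 > 1, so demand is elastic.

-2.18; elastic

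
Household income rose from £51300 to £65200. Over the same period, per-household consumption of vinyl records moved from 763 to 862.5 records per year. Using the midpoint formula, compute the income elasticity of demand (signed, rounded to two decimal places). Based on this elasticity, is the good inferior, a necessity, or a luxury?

0.51; necessity

%ΔQ = (862.5 − 763)/[( 763 + 862.5)/2] = 99.5/812.75 = 0.122423…
%ΔIncome = (65200 − 51300)/[( 51300 + 65200)/2] = 13900/58250 = 0.238626…
E_income = (99.5/812.75) / (13900/58250) = 0.5130…
0 < E_income < 1 ⇒ normal good, necessity.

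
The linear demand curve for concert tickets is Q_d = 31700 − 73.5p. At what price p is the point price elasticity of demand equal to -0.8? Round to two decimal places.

191.69

Ed = −73.5p/(31700 − 73.5p). Set this equal to -0.8:
73.5p = 0.8·(31700 − 73.5p) ⇒ 73.5p(1 + 0.8) = 0.8·31700
p = 0.8·31700 / (73.5·1.8) = 191.6855…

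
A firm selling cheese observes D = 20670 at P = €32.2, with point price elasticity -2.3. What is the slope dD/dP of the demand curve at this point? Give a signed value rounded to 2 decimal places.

-1476.43

Ed = (dD/dP)·(P/D) ⇒ dD/dP = Ed·D/P = (-2.3)·20670/32.2 = -1476.4285…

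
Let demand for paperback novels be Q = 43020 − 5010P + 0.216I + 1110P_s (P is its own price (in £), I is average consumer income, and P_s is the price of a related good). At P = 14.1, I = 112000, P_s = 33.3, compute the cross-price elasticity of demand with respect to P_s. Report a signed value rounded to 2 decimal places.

At the given values, Q = 43020 − 5010(14.1) + 0.216(112000) + 1110(33.3) = 33534.
∂Q/∂P_s = 1110.
E = (1110) × (33.3/33534) = 1.1022…

1.10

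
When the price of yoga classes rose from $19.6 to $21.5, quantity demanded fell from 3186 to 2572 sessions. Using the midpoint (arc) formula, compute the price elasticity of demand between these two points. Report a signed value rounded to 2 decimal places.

-2.31

%ΔQ = (2572 − 3186) / [(3186 + 2572)/2] = -614/2879 = -0.213268…
%ΔP = (21.5 − 19.6) / [(19.6 + 21.5)/2] = 1.9/20.55 = 0.092457…
Arc Ed = %ΔQ / %ΔP = (-614/2879) / (1.9/20.55) = -2.3066…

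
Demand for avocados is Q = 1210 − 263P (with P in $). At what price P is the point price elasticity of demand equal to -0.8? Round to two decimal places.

Ed = −263P/(1210 − 263P). Set this equal to -0.8:
263P = 0.8·(1210 − 263P) ⇒ 263P(1 + 0.8) = 0.8·1210
P = 0.8·1210 / (263·1.8) = 2.0447…

2.04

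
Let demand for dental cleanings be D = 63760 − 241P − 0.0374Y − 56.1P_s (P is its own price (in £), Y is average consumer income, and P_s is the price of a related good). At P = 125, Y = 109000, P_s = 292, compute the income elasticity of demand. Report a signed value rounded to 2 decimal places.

At the given values, D = 63760 − 241(125) − 0.0374(109000) − 56.1(292) = 13177.2.
∂D/∂Y = -0.0374.
E = (-0.0374) × (109000/13177.2) = -0.3093…

-0.31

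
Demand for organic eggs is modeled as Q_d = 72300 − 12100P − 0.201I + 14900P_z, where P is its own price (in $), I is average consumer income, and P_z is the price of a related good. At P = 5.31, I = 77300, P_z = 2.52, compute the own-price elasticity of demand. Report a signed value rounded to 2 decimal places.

At the given values, Q_d = 72300 − 12100(5.31) − 0.201(77300) + 14900(2.52) = 30059.7.
∂Q_d/∂P = −12100.
E = (-12100) × (5.31/30059.7) = -2.1374…

-2.14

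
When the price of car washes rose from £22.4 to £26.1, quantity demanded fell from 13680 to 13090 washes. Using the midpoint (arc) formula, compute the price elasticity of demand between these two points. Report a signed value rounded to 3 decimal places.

%ΔQ = (13090 − 13680) / [(13680 + 13090)/2] = -590/13385 = -0.044079…
%ΔP = (26.1 − 22.4) / [(22.4 + 26.1)/2] = 3.7/24.25 = 0.152577…
Arc Ed = %ΔQ / %ΔP = (-590/13385) / (3.7/24.25) = -0.28889…

-0.289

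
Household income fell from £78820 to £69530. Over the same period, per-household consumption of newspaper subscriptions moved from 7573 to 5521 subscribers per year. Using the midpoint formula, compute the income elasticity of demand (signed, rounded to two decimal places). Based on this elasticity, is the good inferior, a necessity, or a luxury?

2.50; luxury

%ΔQ = (5521 − 7573)/[( 7573 + 5521)/2] = -2052/6547 = -0.313425…
%ΔIncome = (69530 − 78820)/[( 78820 + 69530)/2] = -9290/74175 = -0.125244…
E_income = (-2052/6547) / (-9290/74175) = 2.5025…
E_income > 1 ⇒ normal good, luxury.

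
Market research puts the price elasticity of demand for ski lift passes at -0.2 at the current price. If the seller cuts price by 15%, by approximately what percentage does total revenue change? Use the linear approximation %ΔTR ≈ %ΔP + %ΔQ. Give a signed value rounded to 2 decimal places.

%ΔQ ≈ Ed × %ΔP = (-0.2) × (-15%) = +3.0000%
%ΔTR ≈ %ΔP + %ΔQ = (-15%) + (+3.0000%) = -12.0000%

-12.00%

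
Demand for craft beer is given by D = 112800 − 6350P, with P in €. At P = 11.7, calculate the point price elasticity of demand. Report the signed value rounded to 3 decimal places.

dD/dP = −6350. At P = 11.7, D = 112800 − 6350(11.7) = 38505.
Ed = (dD/dP)·(P/D) = −6350 × (11.7/38505) = -1.92948…

-1.929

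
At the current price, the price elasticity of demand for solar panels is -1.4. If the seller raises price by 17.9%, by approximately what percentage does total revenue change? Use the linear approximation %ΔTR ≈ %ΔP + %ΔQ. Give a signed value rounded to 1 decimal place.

-7.2%

%ΔQ ≈ Ed × %ΔP = (-1.4) × (+17.9%) = -25.0600%
%ΔTR ≈ %ΔP + %ΔQ = (+17.9%) + (-25.0600%) = -7.1600%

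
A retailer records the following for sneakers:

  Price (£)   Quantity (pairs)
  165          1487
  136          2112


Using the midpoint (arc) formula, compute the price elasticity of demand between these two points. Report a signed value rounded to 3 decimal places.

-1.802

%ΔQ = (2112 − 1487) / [(1487 + 2112)/2] = 625/1799.5 = 0.347318…
%ΔP = (136 − 165) / [(165 + 136)/2] = -29/150.5 = -0.192691…
Arc Ed = %ΔQ / %ΔP = (625/1799.5) / (-29/150.5) = -1.80246…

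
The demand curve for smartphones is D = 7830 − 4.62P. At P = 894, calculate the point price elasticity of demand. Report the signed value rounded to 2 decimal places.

dD/dP = −4.62. At P = 894, D = 7830 − 4.62(894) = 3699.72.
Ed = (dD/dP)·(P/D) = −4.62 × (894/3699.72) = -1.1163…

-1.12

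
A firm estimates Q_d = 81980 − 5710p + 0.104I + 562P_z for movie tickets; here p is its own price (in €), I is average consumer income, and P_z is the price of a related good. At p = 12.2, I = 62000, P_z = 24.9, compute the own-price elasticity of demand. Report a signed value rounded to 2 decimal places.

-2.13

At the given values, Q_d = 81980 − 5710(12.2) + 0.104(62000) + 562(24.9) = 32759.8.
∂Q_d/∂p = −5710.
E = (-5710) × (12.2/32759.8) = -2.1264…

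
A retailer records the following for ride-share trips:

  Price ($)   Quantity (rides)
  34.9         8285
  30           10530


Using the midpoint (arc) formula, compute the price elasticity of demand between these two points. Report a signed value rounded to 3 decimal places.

%ΔQ = (10530 − 8285) / [(8285 + 10530)/2] = 2245/9407.5 = 0.238639…
%ΔP = (30 − 34.9) / [(34.9 + 30)/2] = -4.9/32.45 = -0.151001…
Arc Ed = %ΔQ / %ΔP = (2245/9407.5) / (-4.9/32.45) = -1.58037…

-1.580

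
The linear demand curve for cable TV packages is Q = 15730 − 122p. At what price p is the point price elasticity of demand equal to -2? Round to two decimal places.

Ed = −122p/(15730 − 122p). Set this equal to -2:
122p = 2·(15730 − 122p) ⇒ 122p(1 + 2) = 2·15730
p = 2·15730 / (122·3) = 85.9562…

85.96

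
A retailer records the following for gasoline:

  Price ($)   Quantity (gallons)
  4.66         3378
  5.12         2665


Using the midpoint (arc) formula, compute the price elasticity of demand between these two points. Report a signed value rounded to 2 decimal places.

-2.51

%ΔQ = (2665 − 3378) / [(3378 + 2665)/2] = -713/3021.5 = -0.235975…
%ΔP = (5.12 − 4.66) / [(4.66 + 5.12)/2] = 0.46/4.89 = 0.094069…
Arc Ed = %ΔQ / %ΔP = (-713/3021.5) / (0.46/4.89) = -2.5085…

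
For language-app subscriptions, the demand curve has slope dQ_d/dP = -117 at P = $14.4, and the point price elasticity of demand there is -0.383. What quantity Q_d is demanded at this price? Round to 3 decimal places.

4398.956

Ed = (dQ_d/dP)·(P/Q_d) ⇒ Q_d = (dQ_d/dP)·P/Ed = (-117)·14.4/(-0.383) = 4398.95561…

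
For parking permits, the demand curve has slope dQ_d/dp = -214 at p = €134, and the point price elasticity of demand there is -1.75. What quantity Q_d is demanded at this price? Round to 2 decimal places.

16386.29

Ed = (dQ_d/dp)·(p/Q_d) ⇒ Q_d = (dQ_d/dp)·p/Ed = (-214)·134/(-1.75) = 16386.2857…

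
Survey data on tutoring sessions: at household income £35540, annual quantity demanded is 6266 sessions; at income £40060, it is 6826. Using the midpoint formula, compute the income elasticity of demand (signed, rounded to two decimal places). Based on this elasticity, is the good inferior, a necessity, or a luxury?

%ΔQ = (6826 − 6266)/[( 6266 + 6826)/2] = 560/6546 = 0.085548…
%ΔIncome = (40060 − 35540)/[( 35540 + 40060)/2] = 4520/37800 = 0.119576…
E_income = (560/6546) / (4520/37800) = 0.7154…
0 < E_income < 1 ⇒ normal good, necessity.

0.72; necessity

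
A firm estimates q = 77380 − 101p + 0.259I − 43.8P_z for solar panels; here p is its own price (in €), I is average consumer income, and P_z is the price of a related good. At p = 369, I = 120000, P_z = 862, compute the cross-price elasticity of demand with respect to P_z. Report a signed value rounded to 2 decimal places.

At the given values, q = 77380 − 101(369) + 0.259(120000) − 43.8(862) = 33435.4.
∂q/∂P_z = -43.8.
E = (-43.8) × (862/33435.4) = -1.1292…

-1.13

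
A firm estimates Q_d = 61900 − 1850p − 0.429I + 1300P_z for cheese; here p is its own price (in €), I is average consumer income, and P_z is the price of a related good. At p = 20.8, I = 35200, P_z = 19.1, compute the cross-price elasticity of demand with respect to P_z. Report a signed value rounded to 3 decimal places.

0.749

At the given values, Q_d = 61900 − 1850(20.8) − 0.429(35200) + 1300(19.1) = 33149.2.
∂Q_d/∂P_z = 1300.
E = (1300) × (19.1/33149.2) = 0.74903…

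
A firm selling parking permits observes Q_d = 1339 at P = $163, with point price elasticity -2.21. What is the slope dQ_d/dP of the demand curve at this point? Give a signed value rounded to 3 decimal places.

Ed = (dQ_d/dP)·(P/Q_d) ⇒ dQ_d/dP = Ed·Q_d/P = (-2.21)·1339/163 = -18.15453…

-18.155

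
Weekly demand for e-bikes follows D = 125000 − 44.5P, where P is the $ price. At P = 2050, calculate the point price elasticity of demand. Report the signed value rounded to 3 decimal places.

dD/dP = −44.5. At P = 2050, D = 125000 − 44.5(2050) = 33775.
Ed = (dD/dP)·(P/D) = −44.5 × (2050/33775) = -2.70096…

-2.701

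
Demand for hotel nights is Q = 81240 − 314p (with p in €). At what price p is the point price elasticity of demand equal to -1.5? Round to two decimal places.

Ed = −314p/(81240 − 314p). Set this equal to -1.5:
314p = 1.5·(81240 − 314p) ⇒ 314p(1 + 1.5) = 1.5·81240
p = 1.5·81240 / (314·2.5) = 155.2356…

155.24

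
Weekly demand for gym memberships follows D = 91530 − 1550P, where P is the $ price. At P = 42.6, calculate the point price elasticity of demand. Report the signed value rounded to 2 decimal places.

dD/dP = −1550. At P = 42.6, D = 91530 − 1550(42.6) = 25500.
Ed = (dD/dP)·(P/D) = −1550 × (42.6/25500) = -2.5894…

-2.59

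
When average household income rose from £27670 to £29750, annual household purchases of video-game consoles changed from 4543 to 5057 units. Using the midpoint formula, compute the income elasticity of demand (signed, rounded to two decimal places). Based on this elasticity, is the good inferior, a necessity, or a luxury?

%ΔQ = (5057 − 4543)/[( 4543 + 5057)/2] = 514/4800 = 0.107083…
%ΔIncome = (29750 − 27670)/[( 27670 + 29750)/2] = 2080/28710 = 0.072448…
E_income = (514/4800) / (2080/28710) = 1.4780…
E_income > 1 ⇒ normal good, luxury.

1.48; luxury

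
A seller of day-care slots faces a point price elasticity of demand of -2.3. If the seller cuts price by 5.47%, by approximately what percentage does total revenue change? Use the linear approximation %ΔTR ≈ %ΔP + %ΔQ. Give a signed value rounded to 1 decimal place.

+7.1%

%ΔQ ≈ Ed × %ΔP = (-2.3) × (-5.47%) = +12.5810%
%ΔTR ≈ %ΔP + %ΔQ = (-5.47%) + (+12.5810%) = +7.1110%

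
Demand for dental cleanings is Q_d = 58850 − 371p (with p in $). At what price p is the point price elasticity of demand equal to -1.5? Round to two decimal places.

95.18

Ed = −371p/(58850 − 371p). Set this equal to -1.5:
371p = 1.5·(58850 − 371p) ⇒ 371p(1 + 1.5) = 1.5·58850
p = 1.5·58850 / (371·2.5) = 95.1752…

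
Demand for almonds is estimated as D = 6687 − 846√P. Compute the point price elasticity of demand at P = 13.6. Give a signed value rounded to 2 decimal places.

-0.44

dD/dP = −846/(2√P) = -114.702. At P = 13.6, D = 3567.11.
Ed = (dD/dP)·(P/D) = (-114.702) × (13.6/3567.11) = -0.4373…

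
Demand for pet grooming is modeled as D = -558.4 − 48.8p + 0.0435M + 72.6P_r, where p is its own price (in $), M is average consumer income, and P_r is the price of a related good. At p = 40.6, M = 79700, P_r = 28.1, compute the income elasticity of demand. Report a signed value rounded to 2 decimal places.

At the given values, D = -558.4 − 48.8(40.6) + 0.0435(79700) + 72.6(28.1) = 2967.33.
∂D/∂M = 0.0435.
E = (0.0435) × (79700/2967.33) = 1.1683…

1.17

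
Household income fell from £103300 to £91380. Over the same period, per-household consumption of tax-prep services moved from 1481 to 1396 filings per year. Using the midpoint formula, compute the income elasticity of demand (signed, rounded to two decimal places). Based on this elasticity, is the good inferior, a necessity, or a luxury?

0.48; necessity

%ΔQ = (1396 − 1481)/[( 1481 + 1396)/2] = -85/1438.5 = -0.059089…
%ΔIncome = (91380 − 103300)/[( 103300 + 91380)/2] = -11920/97340 = -0.122457…
E_income = (-85/1438.5) / (-11920/97340) = 0.4825…
0 < E_income < 1 ⇒ normal good, necessity.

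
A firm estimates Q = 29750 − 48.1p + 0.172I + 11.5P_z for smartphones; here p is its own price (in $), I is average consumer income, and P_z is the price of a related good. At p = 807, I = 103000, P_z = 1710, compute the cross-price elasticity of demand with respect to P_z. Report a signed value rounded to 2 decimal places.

0.69

At the given values, Q = 29750 − 48.1(807) + 0.172(103000) + 11.5(1710) = 28314.3.
∂Q/∂P_z = 11.5.
E = (11.5) × (1710/28314.3) = 0.6945…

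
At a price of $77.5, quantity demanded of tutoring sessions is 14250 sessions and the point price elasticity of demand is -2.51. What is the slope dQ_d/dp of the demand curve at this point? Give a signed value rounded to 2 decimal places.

Ed = (dQ_d/dp)·(p/Q_d) ⇒ dQ_d/dp = Ed·Q_d/p = (-2.51)·14250/77.5 = -461.5161…

-461.52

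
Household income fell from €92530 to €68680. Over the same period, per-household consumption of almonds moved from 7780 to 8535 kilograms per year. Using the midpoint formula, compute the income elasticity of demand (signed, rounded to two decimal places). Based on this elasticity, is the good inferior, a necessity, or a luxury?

%ΔQ = (8535 − 7780)/[( 7780 + 8535)/2] = 755/8157.5 = 0.092552…
%ΔIncome = (68680 − 92530)/[( 92530 + 68680)/2] = -23850/80605 = -0.295887…
E_income = (755/8157.5) / (-23850/80605) = -0.3127…
E_income < 0 ⇒ inferior good.

-0.31; inferior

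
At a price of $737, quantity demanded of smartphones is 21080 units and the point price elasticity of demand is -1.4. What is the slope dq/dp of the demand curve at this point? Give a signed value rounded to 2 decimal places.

-40.04

Ed = (dq/dp)·(p/q) ⇒ dq/dp = Ed·q/p = (-1.4)·21080/737 = -40.0434…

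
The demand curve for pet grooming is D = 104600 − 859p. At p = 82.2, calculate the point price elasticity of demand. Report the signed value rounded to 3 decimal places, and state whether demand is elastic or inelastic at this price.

dD/dp = −859. At p = 82.2, D = 104600 − 859(82.2) = 33990.2.
Ed = (dD/dp)·(p/D) = −859 × (82.2/33990.2) = -2.07735…
|Ed| = 2.077 > 1, so demand is elastic.

-2.077; elastic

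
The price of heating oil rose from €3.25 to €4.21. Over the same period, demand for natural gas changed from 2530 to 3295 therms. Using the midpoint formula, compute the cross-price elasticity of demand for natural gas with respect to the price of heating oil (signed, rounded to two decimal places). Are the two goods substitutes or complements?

1.02; substitutes

%ΔQ_{natural gas} = (3295 − 2530)/avg = 765/2912.5 = 0.262660…
%ΔP_{heating oil} = (4.21 − 3.25)/avg = 0.96/3.73 = 0.257372…
E_cross = (765/2912.5) / (0.96/3.73) = 1.0205…
E_cross > 0 ⇒ the goods are substitutes.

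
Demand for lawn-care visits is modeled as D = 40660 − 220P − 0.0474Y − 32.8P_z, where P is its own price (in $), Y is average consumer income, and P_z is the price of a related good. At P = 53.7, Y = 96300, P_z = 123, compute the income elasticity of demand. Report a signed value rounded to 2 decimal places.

At the given values, D = 40660 − 220(53.7) − 0.0474(96300) − 32.8(123) = 20246.98.
∂D/∂Y = -0.0474.
E = (-0.0474) × (96300/20246.98) = -0.2254…

-0.23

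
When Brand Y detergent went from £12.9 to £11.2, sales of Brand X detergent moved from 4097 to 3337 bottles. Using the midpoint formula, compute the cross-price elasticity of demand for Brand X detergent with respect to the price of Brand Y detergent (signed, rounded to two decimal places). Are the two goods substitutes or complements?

%ΔQ_{Brand X detergent} = (3337 − 4097)/avg = -760/3717 = -0.204465…
%ΔP_{Brand Y detergent} = (11.2 − 12.9)/avg = -1.7/12.05 = -0.141078…
E_cross = (-760/3717) / (-1.7/12.05) = 1.4493…
E_cross > 0 ⇒ the goods are substitutes.

1.45; substitutes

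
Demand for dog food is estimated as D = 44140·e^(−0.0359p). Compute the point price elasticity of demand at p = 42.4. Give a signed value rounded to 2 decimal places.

dD/dp = −0.0359·D = -345.829. At p = 42.4, D = 9633.11.
Ed = (dD/dp)·(p/D) = (-345.829) × (42.4/9633.11) = -1.5221…

-1.52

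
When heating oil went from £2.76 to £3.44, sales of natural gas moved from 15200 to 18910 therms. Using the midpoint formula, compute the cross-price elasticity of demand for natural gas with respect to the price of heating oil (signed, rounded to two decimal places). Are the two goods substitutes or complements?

%ΔQ_{natural gas} = (18910 − 15200)/avg = 3710/17055 = 0.217531…
%ΔP_{heating oil} = (3.44 − 2.76)/avg = 0.68/3.1 = 0.219354…
E_cross = (3710/17055) / (0.68/3.1) = 0.9916…
E_cross > 0 ⇒ the goods are substitutes.

0.99; substitutes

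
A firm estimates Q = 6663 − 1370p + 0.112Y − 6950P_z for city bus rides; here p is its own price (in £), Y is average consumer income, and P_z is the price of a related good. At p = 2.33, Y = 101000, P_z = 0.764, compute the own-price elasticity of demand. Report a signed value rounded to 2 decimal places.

At the given values, Q = 6663 − 1370(2.33) + 0.112(101000) − 6950(0.764) = 9473.1.
∂Q/∂p = −1370.
E = (-1370) × (2.33/9473.1) = -0.3369…

-0.34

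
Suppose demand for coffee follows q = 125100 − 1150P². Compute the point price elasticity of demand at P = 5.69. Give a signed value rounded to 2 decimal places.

-0.85

dq/dP = −2·1150·P = -13087. At P = 5.69, q = 87867.485.
Ed = (dq/dP)·(P/q) = (-13087) × (5.69/87867.485) = -0.8474…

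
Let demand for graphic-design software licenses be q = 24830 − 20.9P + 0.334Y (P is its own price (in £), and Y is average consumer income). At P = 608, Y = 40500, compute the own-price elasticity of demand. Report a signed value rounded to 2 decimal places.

At the given values, q = 24830 − 20.9(608) + 0.334(40500) = 25649.8.
∂q/∂P = −20.9.
E = (-20.9) × (608/25649.8) = -0.4954…

-0.50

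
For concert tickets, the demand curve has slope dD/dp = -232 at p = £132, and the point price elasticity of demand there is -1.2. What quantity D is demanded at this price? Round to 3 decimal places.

Ed = (dD/dp)·(p/D) ⇒ D = (dD/dp)·p/Ed = (-232)·132/(-1.2) = 25520

25520.000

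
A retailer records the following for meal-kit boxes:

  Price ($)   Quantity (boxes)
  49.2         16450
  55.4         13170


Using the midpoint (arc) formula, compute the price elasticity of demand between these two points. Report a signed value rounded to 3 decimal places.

%ΔQ = (13170 − 16450) / [(16450 + 13170)/2] = -3280/14810 = -0.221471…
%ΔP = (55.4 − 49.2) / [(49.2 + 55.4)/2] = 6.2/52.3 = 0.118546…
Arc Ed = %ΔQ / %ΔP = (-3280/14810) / (6.2/52.3) = -1.86822…

-1.868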